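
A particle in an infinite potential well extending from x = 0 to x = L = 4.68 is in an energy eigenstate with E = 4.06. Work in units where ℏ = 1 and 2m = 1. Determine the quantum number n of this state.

n = 3

For an infinite well E_n = n²π²ℏ²/(2mL²), so n = (L/πℏ)√(2mE).
n = (4.68/π) × √(2 × 0.5 × 4.06) = 3.002 → n = 3.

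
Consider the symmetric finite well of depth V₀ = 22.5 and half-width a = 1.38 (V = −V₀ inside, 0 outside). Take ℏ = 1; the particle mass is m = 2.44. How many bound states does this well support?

N = 10

The dimensionless depth is z₀ = a√(2mV₀)/ℏ = 1.38 × √(109.8) = 14.46.
A new bound state (alternating even/odd) appears each time z₀ passes a multiple of π/2, so N = ⌊2z₀/π⌋ + 1 = ⌊9.206⌋ + 1 = 10.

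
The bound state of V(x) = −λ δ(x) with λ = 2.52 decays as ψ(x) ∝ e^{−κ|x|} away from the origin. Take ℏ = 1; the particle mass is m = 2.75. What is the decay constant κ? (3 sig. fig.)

κ = 6.93

Integrate −(ℏ²/2m)ψ'' − λδ(x)ψ = Eψ from −ε to +ε: the ψ'' term gives ψ'(0⁺) − ψ'(0⁻) and the δ term gives −(2mλ/ℏ²)ψ(0).
With ψ ∝ e^{−κ|x|} this yields −2κ = −2mλ/ℏ², so κ = mλ/ℏ² = 6.930.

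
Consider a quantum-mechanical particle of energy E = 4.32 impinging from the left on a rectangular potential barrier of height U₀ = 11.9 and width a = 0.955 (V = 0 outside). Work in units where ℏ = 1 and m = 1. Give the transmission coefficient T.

E < U₀: inside the barrier ψ ∝ e^{±κx} with κ = √(2m(U₀ − E))/ℏ = 3.894.
κa = 3.718, sinh(κa) = 20.59.
Matching ψ, ψ′ at both faces gives T = [1 + U₀² sinh²(κa) / (4E(U₀ − E))]⁻¹ = 1/459.2 = 0.00218.

T = 0.00218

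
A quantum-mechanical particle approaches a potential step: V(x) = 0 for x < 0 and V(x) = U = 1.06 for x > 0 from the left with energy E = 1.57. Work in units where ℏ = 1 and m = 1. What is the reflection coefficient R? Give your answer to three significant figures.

On each side the TISE gives plane waves with k = √(2m(E − V))/ℏ: k₁ = √(2·1·1.57) = 1.772, k₂ = √(2·1·0.51) = 1.010.
Matching ψ and ψ′ at x = 0 gives r = (k₁ − k₂)/(k₁ + k₂), so R = r² = 0.07504 and T = 1 − R = 0.9250.

R = 0.0750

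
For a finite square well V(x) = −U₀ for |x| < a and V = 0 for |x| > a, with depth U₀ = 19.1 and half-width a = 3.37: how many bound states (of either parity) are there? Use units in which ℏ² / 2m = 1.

N = 10

Define the well-strength parameter z₀ = (a/ℏ)√(2mU₀) = 3.37 × √(2·0.5·19.1) = 14.73.
A new bound state (alternating even/odd) appears each time z₀ passes a multiple of π/2, so N = ⌊2z₀/π⌋ + 1 = ⌊9.376⌋ + 1 = 10.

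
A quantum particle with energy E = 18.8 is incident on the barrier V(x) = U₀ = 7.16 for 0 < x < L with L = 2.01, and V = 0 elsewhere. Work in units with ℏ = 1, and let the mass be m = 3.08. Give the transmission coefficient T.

T = 0.948

E > U₀: inside the barrier k₂ = √(2m(E − U₀))/ℏ = 8.468, k₂L = 17.02.
T = [1 + U₀² sin²(k₂L) / (4E(E − U₀))]⁻¹ = 1/1.055 = 0.948.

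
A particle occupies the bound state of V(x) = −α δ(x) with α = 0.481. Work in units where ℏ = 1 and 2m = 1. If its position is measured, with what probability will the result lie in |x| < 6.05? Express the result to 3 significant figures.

The normalised bound state is ψ = √κ e^{−κ|x|} with κ = mα/ℏ² = 0.2405.
P(|x| < d) = ∫_{−d}^{d} κ e^{−2κ|x|} dx = 1 − e^{−2κd} = 1 − e^{−2.910} = 0.9455.

P = 0.946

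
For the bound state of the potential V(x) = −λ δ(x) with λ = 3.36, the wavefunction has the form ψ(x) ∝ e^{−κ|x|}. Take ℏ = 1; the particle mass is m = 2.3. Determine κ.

Integrate −(ℏ²/2m)ψ'' − λδ(x)ψ = Eψ from −ε to +ε: the ψ'' term gives ψ'(0⁺) − ψ'(0⁻) and the δ term gives −(2mλ/ℏ²)ψ(0).
With ψ ∝ e^{−κ|x|} this yields −2κ = −2mλ/ℏ², so κ = mλ/ℏ² = 7.728.

κ = 7.73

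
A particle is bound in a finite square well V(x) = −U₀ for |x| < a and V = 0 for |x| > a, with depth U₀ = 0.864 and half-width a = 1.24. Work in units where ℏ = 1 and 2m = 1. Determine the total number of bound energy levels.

Define the well-strength parameter z₀ = (a/ℏ)√(2mU₀) = 1.24 × √(2·0.5·0.864) = 1.153.
The even/odd transcendental equations gain one root per π/2 in z₀, giving N = 1 + ⌊2z₀/π⌋ = 1 + ⌊0.7338⌋ = 1.

N = 1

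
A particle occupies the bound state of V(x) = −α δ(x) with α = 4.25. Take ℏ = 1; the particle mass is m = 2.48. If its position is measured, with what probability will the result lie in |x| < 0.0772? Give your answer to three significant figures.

P = 0.804

The normalised bound state is ψ = √κ e^{−κ|x|} with κ = mα/ℏ² = 10.54.
P(|x| < d) = ∫_{−d}^{d} κ e^{−2κ|x|} dx = 1 − e^{−2κd} = 1 − e^{−1.627} = 0.8036.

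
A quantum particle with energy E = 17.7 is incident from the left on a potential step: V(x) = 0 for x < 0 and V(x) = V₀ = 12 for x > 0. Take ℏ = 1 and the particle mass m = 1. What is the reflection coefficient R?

R = 0.0761

The wavenumbers are k₁ = √(2mE)/ℏ = 5.950 on the left and k₂ = √(2m(E − V₀))/ℏ = 3.376 on the right.
Continuity of ψ and ψ′ at the step yields the reflection amplitude r = (k₁ − k₂)/(k₁ + k₂) = 0.2759; thus R = |r|² = 0.07614, T = 0.9239.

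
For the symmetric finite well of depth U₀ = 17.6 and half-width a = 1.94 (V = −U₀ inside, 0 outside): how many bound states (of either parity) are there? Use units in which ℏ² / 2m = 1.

N = 6

Define the well-strength parameter z₀ = (a/ℏ)√(2mU₀) = 1.94 × √(2·0.5·17.6) = 8.139.
A new bound state (alternating even/odd) appears each time z₀ passes a multiple of π/2, so N = ⌊2z₀/π⌋ + 1 = ⌊5.181⌋ + 1 = 6.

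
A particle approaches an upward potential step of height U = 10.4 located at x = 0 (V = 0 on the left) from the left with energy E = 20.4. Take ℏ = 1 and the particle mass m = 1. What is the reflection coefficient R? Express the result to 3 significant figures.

R = 0.0311

The wavenumbers are k₁ = √(2mE)/ℏ = 6.387 on the left and k₂ = √(2m(E − U))/ℏ = 4.472 on the right.
Matching ψ and ψ′ at x = 0 gives r = (k₁ − k₂)/(k₁ + k₂), so R = r² = 0.03111 and T = 1 − R = 0.9689.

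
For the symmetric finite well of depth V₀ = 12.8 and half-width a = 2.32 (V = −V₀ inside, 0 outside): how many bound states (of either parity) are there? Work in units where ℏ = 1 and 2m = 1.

Define the well-strength parameter z₀ = (a/ℏ)√(2mV₀) = 2.32 × √(2·0.5·12.8) = 8.300.
A new bound state (alternating even/odd) appears each time z₀ passes a multiple of π/2, so N = ⌊2z₀/π⌋ + 1 = ⌊5.284⌋ + 1 = 6.

N = 6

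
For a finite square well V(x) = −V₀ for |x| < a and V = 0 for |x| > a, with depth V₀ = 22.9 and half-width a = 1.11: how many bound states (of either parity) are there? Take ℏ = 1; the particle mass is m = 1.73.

N = 7

Define the well-strength parameter z₀ = (a/ℏ)√(2mV₀) = 1.11 × √(2·1.73·22.9) = 9.880.
The even/odd transcendental equations gain one root per π/2 in z₀, giving N = 1 + ⌊2z₀/π⌋ = 1 + ⌊6.290⌋ = 7.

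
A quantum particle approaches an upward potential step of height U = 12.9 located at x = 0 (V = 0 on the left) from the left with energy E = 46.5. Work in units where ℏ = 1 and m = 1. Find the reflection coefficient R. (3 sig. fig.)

The wavenumbers are k₁ = √(2mE)/ℏ = 9.644 on the left and k₂ = √(2m(E − U))/ℏ = 8.198 on the right.
Continuity of ψ and ψ′ at the step yields the reflection amplitude r = (k₁ − k₂)/(k₁ + k₂) = 0.08105; thus R = |r|² = 0.006570, T = 0.9934.

R = 0.00657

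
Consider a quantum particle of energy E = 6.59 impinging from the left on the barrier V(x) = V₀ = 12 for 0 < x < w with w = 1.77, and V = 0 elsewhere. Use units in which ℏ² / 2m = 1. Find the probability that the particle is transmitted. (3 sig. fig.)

T = 0.00105

E < V₀: inside the barrier ψ ∝ e^{±κx} with κ = √(2m(V₀ − E))/ℏ = 2.326.
κw = 4.117, sinh(κw) = 30.68.
The exact tunnelling result is T⁻¹ = 1 + V₀² sinh²(κw) / [4E(V₀ − E)] = 951.2, so T = 0.00105.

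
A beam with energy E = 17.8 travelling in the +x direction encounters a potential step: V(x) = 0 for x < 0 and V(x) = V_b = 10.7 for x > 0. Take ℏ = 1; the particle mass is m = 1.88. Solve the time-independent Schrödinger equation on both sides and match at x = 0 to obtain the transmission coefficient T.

T = 0.949

The wavenumbers are k₁ = √(2mE)/ℏ = 8.181 on the left and k₂ = √(2m(E − V_b))/ℏ = 5.167 on the right.
Matching ψ and ψ′ at x = 0 gives r = (k₁ − k₂)/(k₁ + k₂), so R = r² = 0.05099 and T = 1 − R = 0.9490.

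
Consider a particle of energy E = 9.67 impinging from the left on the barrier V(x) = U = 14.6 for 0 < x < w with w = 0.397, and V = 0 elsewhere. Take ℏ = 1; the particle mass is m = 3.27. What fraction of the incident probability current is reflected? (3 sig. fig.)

R = 0.961

Since E < U the interior solution is evanescent with decay constant κ = √(2m(U − E))/ℏ = 5.678.
κw = 2.254, sinh(κw) = 4.712.
Matching ψ, ψ′ at both faces gives T = [1 + U² sinh²(κw) / (4E(U − E))]⁻¹ = 1/25.81 = 0.0387.
R = 1 − T = 0.961.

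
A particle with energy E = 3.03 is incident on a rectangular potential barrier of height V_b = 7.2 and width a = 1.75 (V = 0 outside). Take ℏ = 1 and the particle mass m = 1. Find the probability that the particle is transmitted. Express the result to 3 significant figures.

T = 0.000159

E < V_b: inside the barrier ψ ∝ e^{±κx} with κ = √(2m(V_b − E))/ℏ = 2.888.
κa = 5.054, sinh(κa) = 78.31.
Matching ψ, ψ′ at both faces gives T = [1 + V_b² sinh²(κa) / (4E(V_b − E))]⁻¹ = 1/6291 = 0.000159.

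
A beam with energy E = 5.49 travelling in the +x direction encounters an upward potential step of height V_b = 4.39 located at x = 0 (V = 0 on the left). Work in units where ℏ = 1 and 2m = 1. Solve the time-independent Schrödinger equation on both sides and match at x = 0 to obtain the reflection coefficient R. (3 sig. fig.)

On each side the TISE gives plane waves with k = √(2m(E − V))/ℏ: k₁ = √(2·½·5.49) = 2.343, k₂ = √(2·½·1.1) = 1.049.
Continuity of ψ and ψ′ at the step yields the reflection amplitude r = (k₁ − k₂)/(k₁ + k₂) = 0.3816; thus R = |r|² = 0.1456, T = 0.8544.

R = 0.146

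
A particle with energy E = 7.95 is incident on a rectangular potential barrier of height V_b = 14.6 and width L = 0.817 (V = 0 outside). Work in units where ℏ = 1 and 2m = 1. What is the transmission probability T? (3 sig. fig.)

T = 0.0570

E < V_b: inside the barrier ψ ∝ e^{±κx} with κ = √(2m(V_b − E))/ℏ = 2.579.
κL = 2.107, sinh(κL) = 4.050.
The exact tunnelling result is T⁻¹ = 1 + V_b² sinh²(κL) / [4E(V_b − E)] = 17.54, so T = 0.0570.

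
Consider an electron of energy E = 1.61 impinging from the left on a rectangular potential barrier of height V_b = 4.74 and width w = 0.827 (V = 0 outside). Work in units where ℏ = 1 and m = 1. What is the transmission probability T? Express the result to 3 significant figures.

Since E < V_b the interior solution is evanescent with decay constant κ = √(2m(V_b − E))/ℏ = 2.502.
κw = 2.069, sinh(κw) = 3.896.
Matching ψ, ψ′ at both faces gives T = [1 + V_b² sinh²(κw) / (4E(V_b − E))]⁻¹ = 1/17.92 = 0.0558.

T = 0.0558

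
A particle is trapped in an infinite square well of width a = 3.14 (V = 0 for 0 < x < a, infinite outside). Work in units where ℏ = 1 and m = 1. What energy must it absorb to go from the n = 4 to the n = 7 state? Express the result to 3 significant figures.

E_n = n²π²ℏ²/(2ma²), so ΔE = (7² − 4²) π²ℏ²/(2ma²).
ΔE = 33 × π² / (2 × 1 × 3.14²) = 16.52.

ΔE = 16.5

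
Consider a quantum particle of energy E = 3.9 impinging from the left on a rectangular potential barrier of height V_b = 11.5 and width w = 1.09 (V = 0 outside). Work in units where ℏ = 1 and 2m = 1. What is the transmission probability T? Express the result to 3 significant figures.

E < V_b: inside the barrier ψ ∝ e^{±κx} with κ = √(2m(V_b − E))/ℏ = 2.757.
κw = 3.005, sinh(κw) = 10.07.
The exact tunnelling result is T⁻¹ = 1 + V_b² sinh²(κw) / [4E(V_b − E)] = 114.1, so T = 0.00877.

T = 0.00877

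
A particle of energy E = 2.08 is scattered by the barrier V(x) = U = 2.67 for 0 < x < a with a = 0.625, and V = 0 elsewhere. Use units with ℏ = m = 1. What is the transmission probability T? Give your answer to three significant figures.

T = 0.562

E < U: inside the barrier ψ ∝ e^{±κx} with κ = √(2m(U − E))/ℏ = 1.086.
κa = 0.6789, sinh(κa) = 0.7323.
Matching ψ, ψ′ at both faces gives T = [1 + U² sinh²(κa) / (4E(U − E))]⁻¹ = 1/1.779 = 0.562.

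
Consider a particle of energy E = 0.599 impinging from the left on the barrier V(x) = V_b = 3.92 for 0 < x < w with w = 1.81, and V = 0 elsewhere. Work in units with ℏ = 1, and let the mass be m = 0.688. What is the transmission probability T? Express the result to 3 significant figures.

T = 0.000903

E < V_b: inside the barrier ψ ∝ e^{±κx} with κ = √(2m(V_b − E))/ℏ = 2.138.
κw = 3.869, sinh(κw) = 23.94.
Matching ψ, ψ′ at both faces gives T = [1 + V_b² sinh²(κw) / (4E(V_b − E))]⁻¹ = 1/1108 = 0.000903.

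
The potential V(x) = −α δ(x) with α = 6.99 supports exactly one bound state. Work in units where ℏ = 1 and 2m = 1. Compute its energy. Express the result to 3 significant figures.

The bound state is ψ(x) = √κ e^{−κ|x|}. The derivative jump ψ'(0⁺) − ψ'(0⁻) = −(2mα/ℏ²)ψ(0) fixes κ = mα/ℏ² = 3.495.
Then E = −ℏ²κ²/(2m) = −mα²/(2ℏ²) = -12.22.

E = -12.2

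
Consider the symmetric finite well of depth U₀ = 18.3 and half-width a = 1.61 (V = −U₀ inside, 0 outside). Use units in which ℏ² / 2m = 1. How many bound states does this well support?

N = 5

Define the well-strength parameter z₀ = (a/ℏ)√(2mU₀) = 1.61 × √(2·0.5·18.3) = 6.887.
A new bound state (alternating even/odd) appears each time z₀ passes a multiple of π/2, so N = ⌊2z₀/π⌋ + 1 = ⌊4.385⌋ + 1 = 5.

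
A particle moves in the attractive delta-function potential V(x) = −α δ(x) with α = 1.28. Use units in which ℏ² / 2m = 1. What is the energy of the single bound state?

E = -0.410

The bound state is ψ(x) = √κ e^{−κ|x|}. The derivative jump ψ'(0⁺) − ψ'(0⁻) = −(2mα/ℏ²)ψ(0) fixes κ = mα/ℏ² = 0.6400.
Then E = −ℏ²κ²/(2m) = −mα²/(2ℏ²) = -0.4096.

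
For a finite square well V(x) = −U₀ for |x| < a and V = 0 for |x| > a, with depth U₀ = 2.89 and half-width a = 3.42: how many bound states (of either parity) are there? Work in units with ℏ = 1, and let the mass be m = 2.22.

Define the well-strength parameter z₀ = (a/ℏ)√(2mU₀) = 3.42 × √(2·2.22·2.89) = 12.25.
A new bound state (alternating even/odd) appears each time z₀ passes a multiple of π/2, so N = ⌊2z₀/π⌋ + 1 = ⌊7.799⌋ + 1 = 8.

N = 8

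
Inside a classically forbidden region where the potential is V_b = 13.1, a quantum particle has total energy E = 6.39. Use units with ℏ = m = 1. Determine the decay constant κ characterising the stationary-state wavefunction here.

Since E < V_b the TISE in this region is ψ'' = κ²ψ with κ = √(2m(V_b − E))/ℏ.
κ = √(2 × 1 × 6.71) = 3.663.

κ = 3.66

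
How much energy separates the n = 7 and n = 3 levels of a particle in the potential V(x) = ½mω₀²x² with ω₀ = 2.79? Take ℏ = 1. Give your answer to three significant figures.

ΔE = 11.2

E_n = ℏω₀(n + ½), so ΔE = (7 − 3) ℏω₀ = 4 × 2.79 = 11.16.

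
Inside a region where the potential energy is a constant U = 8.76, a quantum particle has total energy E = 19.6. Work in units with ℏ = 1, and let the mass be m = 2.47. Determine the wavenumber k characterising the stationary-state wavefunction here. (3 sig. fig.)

With E > U the solution is oscillatory, ψ ∝ e^{±ikx} with k = √(2m(E − U))/ℏ.
k = √(2 × 2.47 × 10.84) = 7.318.

k = 7.32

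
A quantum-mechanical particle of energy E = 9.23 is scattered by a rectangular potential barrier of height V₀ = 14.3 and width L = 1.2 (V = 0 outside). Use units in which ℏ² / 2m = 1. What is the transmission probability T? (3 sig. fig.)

E < V₀: inside the barrier ψ ∝ e^{±κx} with κ = √(2m(V₀ − E))/ℏ = 2.252.
κL = 2.702, sinh(κL) = 7.421.
Matching ψ, ψ′ at both faces gives T = [1 + V₀² sinh²(κL) / (4E(V₀ − E))]⁻¹ = 1/61.17 = 0.0163.

T = 0.0163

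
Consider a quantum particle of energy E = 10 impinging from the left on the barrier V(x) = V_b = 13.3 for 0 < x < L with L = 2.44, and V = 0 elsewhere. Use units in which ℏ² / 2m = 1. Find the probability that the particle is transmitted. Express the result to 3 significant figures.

T = 0.000422

Since E < V_b the interior solution is evanescent with decay constant κ = √(2m(V_b − E))/ℏ = 1.817.
κL = 4.432, sinh(κL) = 42.06.
Matching ψ, ψ′ at both faces gives T = [1 + V_b² sinh²(κL) / (4E(V_b − E))]⁻¹ = 1/2372 = 0.000422.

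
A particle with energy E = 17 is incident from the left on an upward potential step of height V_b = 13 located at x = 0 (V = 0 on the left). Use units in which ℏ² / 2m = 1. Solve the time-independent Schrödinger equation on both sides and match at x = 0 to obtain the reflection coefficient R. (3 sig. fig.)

R = 0.120

On each side the TISE gives plane waves with k = √(2m(E − V))/ℏ: k₁ = √(2·½·17) = 4.123, k₂ = √(2·½·4) = 2.000.
Continuity of ψ and ψ′ at the step yields the reflection amplitude r = (k₁ − k₂)/(k₁ + k₂) = 0.3467; thus R = |r|² = 0.1202, T = 0.8798.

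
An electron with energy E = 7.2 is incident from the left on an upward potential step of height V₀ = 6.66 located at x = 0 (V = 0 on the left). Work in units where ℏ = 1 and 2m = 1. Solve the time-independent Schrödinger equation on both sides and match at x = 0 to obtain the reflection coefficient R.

The wavenumbers are k₁ = √(2mE)/ℏ = 2.683 on the left and k₂ = √(2m(E − V₀))/ℏ = 0.7348 on the right.
Continuity of ψ and ψ′ at the step yields the reflection amplitude r = (k₁ − k₂)/(k₁ + k₂) = 0.5700; thus R = |r|² = 0.3249, T = 0.6751.

R = 0.325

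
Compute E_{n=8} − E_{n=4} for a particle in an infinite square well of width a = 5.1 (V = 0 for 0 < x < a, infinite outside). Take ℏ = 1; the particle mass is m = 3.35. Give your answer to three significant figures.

E_n = n²π²ℏ²/(2ma²), so ΔE = (8² − 4²) π²ℏ²/(2ma²).
ΔE = 48 × π² / (2 × 3.35 × 5.1²) = 2.718.

ΔE = 2.72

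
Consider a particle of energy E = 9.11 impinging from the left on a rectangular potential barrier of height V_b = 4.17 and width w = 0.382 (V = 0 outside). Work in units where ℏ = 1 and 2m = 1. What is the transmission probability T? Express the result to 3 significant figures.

Above the barrier the interior wavenumber is k₂ = √(2m(E − V_b))/ℏ = 2.223, giving phase k₂w = 0.8490.
T = [1 + V_b² sin²(k₂w) / (4E(E − V_b))]⁻¹ = 1/1.054 = 0.948.

T = 0.948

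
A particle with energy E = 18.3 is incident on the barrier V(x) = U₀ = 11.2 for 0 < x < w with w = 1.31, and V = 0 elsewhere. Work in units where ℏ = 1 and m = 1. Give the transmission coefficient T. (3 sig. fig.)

T = 0.813

E > U₀: inside the barrier k₂ = √(2m(E − U₀))/ℏ = 3.768, k₂w = 4.936.
T = [1 + U₀² sin²(k₂w) / (4E(E − U₀))]⁻¹ = 1/1.229 = 0.813.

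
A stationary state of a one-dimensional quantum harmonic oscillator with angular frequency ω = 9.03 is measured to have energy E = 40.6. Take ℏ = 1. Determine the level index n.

n = 4

E_n = ℏω(n + ½) ⇒ n = E/(ℏω) − ½ = 40.6/9.03 − 0.5 = 3.996 → n = 4.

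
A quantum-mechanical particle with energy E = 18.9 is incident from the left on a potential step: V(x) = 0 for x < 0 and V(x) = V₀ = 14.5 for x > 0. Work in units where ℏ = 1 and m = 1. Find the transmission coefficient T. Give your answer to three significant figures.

T = 0.878

On each side the TISE gives plane waves with k = √(2m(E − V))/ℏ: k₁ = √(2·1·18.9) = 6.148, k₂ = √(2·1·4.4) = 2.966.
Continuity of ψ and ψ′ at the step yields the reflection amplitude r = (k₁ − k₂)/(k₁ + k₂) = 0.3491; thus R = |r|² = 0.1219, T = 0.8781.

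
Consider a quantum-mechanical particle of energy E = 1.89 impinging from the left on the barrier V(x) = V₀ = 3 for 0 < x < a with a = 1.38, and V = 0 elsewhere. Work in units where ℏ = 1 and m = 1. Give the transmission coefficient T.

Since E < V₀ the interior solution is evanescent with decay constant κ = √(2m(V₀ − E))/ℏ = 1.490.
κa = 2.056, sinh(κa) = 3.844.
Matching ψ, ψ′ at both faces gives T = [1 + V₀² sinh²(κa) / (4E(V₀ − E))]⁻¹ = 1/16.85 = 0.0594.

T = 0.0594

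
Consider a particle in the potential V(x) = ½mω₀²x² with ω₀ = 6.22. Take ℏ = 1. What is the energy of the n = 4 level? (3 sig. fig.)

E = 28.0

The oscillator eigenvalues are E_n = ℏω₀(n + ½), so E_4 = 6.22 × 4.5 = 27.99.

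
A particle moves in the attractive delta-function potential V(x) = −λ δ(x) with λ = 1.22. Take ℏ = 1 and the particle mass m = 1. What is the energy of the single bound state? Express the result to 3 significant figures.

For x ≠ 0 the bound state is ψ ∝ e^{−κ|x|}; integrating the TISE across the delta gives the cusp condition 2κ = 2mλ/ℏ², so κ = 1.220.
Then E = −ℏ²κ²/(2m) = −mλ²/(2ℏ²) = -0.7442.

E = -0.744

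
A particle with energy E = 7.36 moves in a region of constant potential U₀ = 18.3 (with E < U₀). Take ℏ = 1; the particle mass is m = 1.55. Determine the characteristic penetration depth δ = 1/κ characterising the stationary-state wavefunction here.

δ = 0.172

Since E < U₀ the TISE in this region is ψ'' = κ²ψ with κ = √(2m(U₀ − E))/ℏ.
κ = √(2 × 1.55 × 10.94) = 5.824. The penetration depth is δ = 1/κ = 0.172.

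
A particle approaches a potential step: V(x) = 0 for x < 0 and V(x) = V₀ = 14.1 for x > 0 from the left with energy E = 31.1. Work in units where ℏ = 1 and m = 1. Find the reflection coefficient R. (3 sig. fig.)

R = 0.0225

On each side the TISE gives plane waves with k = √(2m(E − V))/ℏ: k₁ = √(2·1·31.1) = 7.887, k₂ = √(2·1·17) = 5.831.
Continuity of ψ and ψ′ at the step yields the reflection amplitude r = (k₁ − k₂)/(k₁ + k₂) = 0.1499; thus R = |r|² = 0.02246, T = 0.9775.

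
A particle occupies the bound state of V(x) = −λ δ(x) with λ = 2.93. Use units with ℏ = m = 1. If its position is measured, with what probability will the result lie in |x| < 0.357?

P = 0.877

The normalised bound state is ψ = √κ e^{−κ|x|} with κ = mλ/ℏ² = 2.930.
P(|x| < d) = ∫_{−d}^{d} κ e^{−2κ|x|} dx = 1 − e^{−2κd} = 1 − e^{−2.092} = 0.8766.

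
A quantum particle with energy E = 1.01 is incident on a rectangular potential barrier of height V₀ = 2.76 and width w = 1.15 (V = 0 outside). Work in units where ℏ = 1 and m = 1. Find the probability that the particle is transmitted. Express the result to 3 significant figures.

E < V₀: inside the barrier ψ ∝ e^{±κx} with κ = √(2m(V₀ − E))/ℏ = 1.871.
κw = 2.151, sinh(κw) = 4.241.
Matching ψ, ψ′ at both faces gives T = [1 + V₀² sinh²(κw) / (4E(V₀ − E))]⁻¹ = 1/20.37 = 0.0491.

T = 0.0491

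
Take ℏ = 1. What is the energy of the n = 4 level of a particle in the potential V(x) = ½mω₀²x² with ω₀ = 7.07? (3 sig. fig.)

E = 31.8

Using E_n = (n + ½)ℏω₀: E_4 = 4.5 × 7.07 = 31.82.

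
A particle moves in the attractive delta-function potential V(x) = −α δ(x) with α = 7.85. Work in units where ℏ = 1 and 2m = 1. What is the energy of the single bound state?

E = -15.4

The bound state is ψ(x) = √κ e^{−κ|x|}. The derivative jump ψ'(0⁺) − ψ'(0⁻) = −(2mα/ℏ²)ψ(0) fixes κ = mα/ℏ² = 3.925.
Then E = −ℏ²κ²/(2m) = −mα²/(2ℏ²) = -15.41.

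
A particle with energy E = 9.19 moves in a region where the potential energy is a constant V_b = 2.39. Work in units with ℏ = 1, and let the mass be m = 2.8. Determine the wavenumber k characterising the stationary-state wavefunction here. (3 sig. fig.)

k = 6.17

With E > V_b the solution is oscillatory, ψ ∝ e^{±ikx} with k = √(2m(E − V_b))/ℏ.
k = √(2 × 2.8 × 6.8) = 6.171.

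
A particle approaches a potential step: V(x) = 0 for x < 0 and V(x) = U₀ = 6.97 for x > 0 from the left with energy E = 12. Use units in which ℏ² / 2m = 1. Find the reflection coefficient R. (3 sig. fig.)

The wavenumbers are k₁ = √(2mE)/ℏ = 3.464 on the left and k₂ = √(2m(E − U₀))/ℏ = 2.243 on the right.
Matching ψ and ψ′ at x = 0 gives r = (k₁ − k₂)/(k₁ + k₂), so R = r² = 0.04580 and T = 1 − R = 0.9542.

R = 0.0458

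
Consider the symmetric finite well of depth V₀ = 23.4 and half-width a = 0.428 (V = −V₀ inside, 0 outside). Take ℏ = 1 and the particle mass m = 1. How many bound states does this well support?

Define the well-strength parameter z₀ = (a/ℏ)√(2mV₀) = 0.428 × √(2·1·23.4) = 2.928.
The even/odd transcendental equations gain one root per π/2 in z₀, giving N = 1 + ⌊2z₀/π⌋ = 1 + ⌊1.864⌋ = 2.

N = 2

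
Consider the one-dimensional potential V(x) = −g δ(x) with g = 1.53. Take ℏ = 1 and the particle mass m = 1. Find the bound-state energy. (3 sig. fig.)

E = -1.17

The bound state is ψ(x) = √κ e^{−κ|x|}. The derivative jump ψ'(0⁺) − ψ'(0⁻) = −(2mg/ℏ²)ψ(0) fixes κ = mg/ℏ² = 1.530.
Then E = −ℏ²κ²/(2m) = −mg²/(2ℏ²) = -1.170.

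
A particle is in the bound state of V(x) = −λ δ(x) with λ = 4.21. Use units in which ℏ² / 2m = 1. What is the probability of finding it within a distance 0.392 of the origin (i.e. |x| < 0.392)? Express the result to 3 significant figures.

The normalised bound state is ψ = √κ e^{−κ|x|} with κ = mλ/ℏ² = 2.105.
P(|x| < d) = ∫_{−d}^{d} κ e^{−2κ|x|} dx = 1 − e^{−2κd} = 1 − e^{−1.650} = 0.8080.

P = 0.808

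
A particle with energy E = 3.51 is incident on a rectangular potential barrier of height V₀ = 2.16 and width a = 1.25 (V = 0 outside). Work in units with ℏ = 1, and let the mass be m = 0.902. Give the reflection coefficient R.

R = 0.175

E > V₀: inside the barrier k₂ = √(2m(E − V₀))/ℏ = 1.561, k₂a = 1.951.
T = [1 + V₀² sin²(k₂a) / (4E(E − V₀))]⁻¹ = 1/1.212 = 0.825.
R = 1 − T = 0.175.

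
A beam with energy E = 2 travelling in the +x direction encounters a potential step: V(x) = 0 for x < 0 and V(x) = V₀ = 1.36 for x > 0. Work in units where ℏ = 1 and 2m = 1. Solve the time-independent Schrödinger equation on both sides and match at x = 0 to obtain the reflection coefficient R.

The wavenumbers are k₁ = √(2mE)/ℏ = 1.414 on the left and k₂ = √(2m(E − V₀))/ℏ = 0.8000 on the right.
Continuity of ψ and ψ′ at the step yields the reflection amplitude r = (k₁ − k₂)/(k₁ + k₂) = 0.2774; thus R = |r|² = 0.07695, T = 0.9231.

R = 0.0769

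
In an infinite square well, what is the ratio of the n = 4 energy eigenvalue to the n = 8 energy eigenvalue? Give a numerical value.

0.25

Since E_n ∝ n², the ratio is (4/8)² = 0.25.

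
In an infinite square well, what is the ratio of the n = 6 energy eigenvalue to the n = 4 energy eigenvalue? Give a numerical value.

2.25

Since E_n ∝ n², the ratio is (6/4)² = 2.25.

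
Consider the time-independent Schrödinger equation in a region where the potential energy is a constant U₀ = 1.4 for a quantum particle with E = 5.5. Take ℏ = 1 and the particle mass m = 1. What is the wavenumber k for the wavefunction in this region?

With E > U₀ the solution is oscillatory, ψ ∝ e^{±ikx} with k = √(2m(E − U₀))/ℏ.
k = √(2 × 1 × 4.1) = 2.864.

k = 2.86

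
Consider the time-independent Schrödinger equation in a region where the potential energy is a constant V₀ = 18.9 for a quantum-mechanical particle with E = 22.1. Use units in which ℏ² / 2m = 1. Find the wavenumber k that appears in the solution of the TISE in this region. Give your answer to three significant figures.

With E > V₀ the solution is oscillatory, ψ ∝ e^{±ikx} with k = √(2m(E − V₀))/ℏ.
k = √(2 × 0.5 × 3.2) = 1.789.

k = 1.79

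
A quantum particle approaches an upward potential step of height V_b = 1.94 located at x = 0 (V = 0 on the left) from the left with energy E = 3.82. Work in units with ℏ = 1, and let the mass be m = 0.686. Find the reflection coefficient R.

The wavenumbers are k₁ = √(2mE)/ℏ = 2.289 on the left and k₂ = √(2m(E − V_b))/ℏ = 1.606 on the right.
Continuity of ψ and ψ′ at the step yields the reflection amplitude r = (k₁ − k₂)/(k₁ + k₂) = 0.1754; thus R = |r|² = 0.03077, T = 0.9692.

R = 0.0308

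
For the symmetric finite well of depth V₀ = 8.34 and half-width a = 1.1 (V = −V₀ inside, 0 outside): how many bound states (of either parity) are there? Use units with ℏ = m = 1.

The dimensionless depth is z₀ = a√(2mV₀)/ℏ = 1.1 × √(16.68) = 4.493.
The even/odd transcendental equations gain one root per π/2 in z₀, giving N = 1 + ⌊2z₀/π⌋ = 1 + ⌊2.860⌋ = 3.

N = 3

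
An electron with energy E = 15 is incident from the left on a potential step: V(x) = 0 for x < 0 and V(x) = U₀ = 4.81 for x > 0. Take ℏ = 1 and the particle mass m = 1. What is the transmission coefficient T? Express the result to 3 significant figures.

On each side the TISE gives plane waves with k = √(2m(E − V))/ℏ: k₁ = √(2·1·15) = 5.477, k₂ = √(2·1·10.19) = 4.514.
Matching ψ and ψ′ at x = 0 gives r = (k₁ − k₂)/(k₁ + k₂), so R = r² = 0.009285 and T = 1 − R = 0.9907.

T = 0.991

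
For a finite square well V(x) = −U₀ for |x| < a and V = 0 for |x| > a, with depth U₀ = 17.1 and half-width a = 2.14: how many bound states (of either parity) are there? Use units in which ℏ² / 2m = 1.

N = 6

The dimensionless depth is z₀ = a√(2mU₀)/ℏ = 2.14 × √(17.10) = 8.849.
The even/odd transcendental equations gain one root per π/2 in z₀, giving N = 1 + ⌊2z₀/π⌋ = 1 + ⌊5.634⌋ = 6.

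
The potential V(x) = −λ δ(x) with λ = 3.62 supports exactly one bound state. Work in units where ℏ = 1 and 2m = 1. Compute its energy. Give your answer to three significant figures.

E = -3.28

The bound state is ψ(x) = √κ e^{−κ|x|}. The derivative jump ψ'(0⁺) − ψ'(0⁻) = −(2mλ/ℏ²)ψ(0) fixes κ = mλ/ℏ² = 1.810.
Then E = −ℏ²κ²/(2m) = −mλ²/(2ℏ²) = -3.276.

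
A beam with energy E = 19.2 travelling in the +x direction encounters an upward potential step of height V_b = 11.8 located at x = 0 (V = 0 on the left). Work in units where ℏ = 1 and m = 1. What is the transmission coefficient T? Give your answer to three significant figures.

The wavenumbers are k₁ = √(2mE)/ℏ = 6.197 on the left and k₂ = √(2m(E − V_b))/ℏ = 3.847 on the right.
Matching ψ and ψ′ at x = 0 gives r = (k₁ − k₂)/(k₁ + k₂), so R = r² = 0.05473 and T = 1 − R = 0.9453.

T = 0.945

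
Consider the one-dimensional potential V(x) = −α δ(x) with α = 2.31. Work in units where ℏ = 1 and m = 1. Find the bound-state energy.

E = -2.67

For x ≠ 0 the bound state is ψ ∝ e^{−κ|x|}; integrating the TISE across the delta gives the cusp condition 2κ = 2mα/ℏ², so κ = 2.310.
Then E = −ℏ²κ²/(2m) = −mα²/(2ℏ²) = -2.668.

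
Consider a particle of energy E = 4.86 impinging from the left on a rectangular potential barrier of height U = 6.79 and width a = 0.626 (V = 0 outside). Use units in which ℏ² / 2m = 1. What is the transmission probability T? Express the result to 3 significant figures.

T = 0.457

Since E < U the interior solution is evanescent with decay constant κ = √(2m(U − E))/ℏ = 1.389.
κa = 0.8697, sinh(κa) = 0.9835.
Matching ψ, ψ′ at both faces gives T = [1 + U² sinh²(κa) / (4E(U − E))]⁻¹ = 1/2.189 = 0.457.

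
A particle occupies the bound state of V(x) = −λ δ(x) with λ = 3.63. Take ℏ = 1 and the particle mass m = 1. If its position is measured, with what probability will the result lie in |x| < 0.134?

The normalised bound state is ψ = √κ e^{−κ|x|} with κ = mλ/ℏ² = 3.630.
P(|x| < d) = ∫_{−d}^{d} κ e^{−2κ|x|} dx = 1 − e^{−2κd} = 1 − e^{−0.9728} = 0.6220.

P = 0.622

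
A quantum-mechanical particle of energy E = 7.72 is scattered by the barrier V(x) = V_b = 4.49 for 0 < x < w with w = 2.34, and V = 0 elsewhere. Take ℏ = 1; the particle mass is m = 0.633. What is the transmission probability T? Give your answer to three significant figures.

Above the barrier the interior wavenumber is k₂ = √(2m(E − V_b))/ℏ = 2.022, giving phase k₂w = 4.732.
Matching at both interfaces gives T⁻¹ = 1 + V_b² sin²(k₂w) / [4E(E − V_b)] = 1.202, hence T = 0.832.

T = 0.832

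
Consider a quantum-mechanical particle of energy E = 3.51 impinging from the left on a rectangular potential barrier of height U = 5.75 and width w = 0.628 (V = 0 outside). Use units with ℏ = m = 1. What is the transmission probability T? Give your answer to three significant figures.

T = 0.236

E < U: inside the barrier ψ ∝ e^{±κx} with κ = √(2m(U − E))/ℏ = 2.117.
κw = 1.329, sinh(κw) = 1.757.
The exact tunnelling result is T⁻¹ = 1 + U² sinh²(κw) / [4E(U − E)] = 4.244, so T = 0.236.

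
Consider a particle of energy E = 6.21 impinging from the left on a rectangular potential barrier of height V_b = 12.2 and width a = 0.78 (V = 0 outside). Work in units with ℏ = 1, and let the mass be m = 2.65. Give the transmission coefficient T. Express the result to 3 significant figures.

Since E < V_b the interior solution is evanescent with decay constant κ = √(2m(V_b − E))/ℏ = 5.634.
κa = 4.395, sinh(κa) = 40.51.
The exact tunnelling result is T⁻¹ = 1 + V_b² sinh²(κa) / [4E(V_b − E)] = 1643, so T = 0.000609.

T = 0.000609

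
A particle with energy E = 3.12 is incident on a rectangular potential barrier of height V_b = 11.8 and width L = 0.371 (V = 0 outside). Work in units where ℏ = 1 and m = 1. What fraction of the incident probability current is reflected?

R = 0.866

E < V_b: inside the barrier ψ ∝ e^{±κx} with κ = √(2m(V_b − E))/ℏ = 4.167.
κL = 1.546, sinh(κL) = 2.239.
The exact tunnelling result is T⁻¹ = 1 + V_b² sinh²(κL) / [4E(V_b − E)] = 7.445, so T = 0.134.
R = 1 − T = 0.866.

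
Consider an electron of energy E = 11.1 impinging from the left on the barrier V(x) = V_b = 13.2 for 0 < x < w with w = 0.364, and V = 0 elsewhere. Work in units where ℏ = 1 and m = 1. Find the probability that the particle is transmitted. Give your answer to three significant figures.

E < V_b: inside the barrier ψ ∝ e^{±κx} with κ = √(2m(V_b − E))/ℏ = 2.049.
κw = 0.7460, sinh(κw) = 0.8171.
Matching ψ, ψ′ at both faces gives T = [1 + V_b² sinh²(κw) / (4E(V_b − E))]⁻¹ = 1/2.248 = 0.445.

T = 0.445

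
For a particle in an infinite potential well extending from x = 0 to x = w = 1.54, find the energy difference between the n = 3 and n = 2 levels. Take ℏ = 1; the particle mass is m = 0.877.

E_n = n²π²ℏ²/(2mw²), so ΔE = (3² − 2²) π²ℏ²/(2mw²).
ΔE = 5 × π² / (2 × 0.877 × 1.54²) = 11.86.

ΔE = 11.9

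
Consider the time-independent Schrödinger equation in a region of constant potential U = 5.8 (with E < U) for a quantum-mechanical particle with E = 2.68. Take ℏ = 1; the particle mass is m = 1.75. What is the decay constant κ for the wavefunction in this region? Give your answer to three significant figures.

Since E < U the TISE in this region is ψ'' = κ²ψ with κ = √(2m(U − E))/ℏ.
κ = √(2 × 1.75 × 3.12) = 3.305.

κ = 3.30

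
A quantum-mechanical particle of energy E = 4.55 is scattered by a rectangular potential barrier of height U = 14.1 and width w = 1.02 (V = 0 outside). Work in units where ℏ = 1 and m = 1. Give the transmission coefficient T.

T = 0.000470

E < U: inside the barrier ψ ∝ e^{±κx} with κ = √(2m(U − E))/ℏ = 4.370.
κw = 4.458, sinh(κw) = 43.14.
Matching ψ, ψ′ at both faces gives T = [1 + U² sinh²(κw) / (4E(U − E))]⁻¹ = 1/2130 = 0.000470.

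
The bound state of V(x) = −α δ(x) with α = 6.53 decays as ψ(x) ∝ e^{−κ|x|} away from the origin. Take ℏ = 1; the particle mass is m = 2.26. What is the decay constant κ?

κ = 14.8

Integrate −(ℏ²/2m)ψ'' − αδ(x)ψ = Eψ from −ε to +ε: the ψ'' term gives ψ'(0⁺) − ψ'(0⁻) and the δ term gives −(2mα/ℏ²)ψ(0).
With ψ ∝ e^{−κ|x|} this yields −2κ = −2mα/ℏ², so κ = mα/ℏ² = 14.76.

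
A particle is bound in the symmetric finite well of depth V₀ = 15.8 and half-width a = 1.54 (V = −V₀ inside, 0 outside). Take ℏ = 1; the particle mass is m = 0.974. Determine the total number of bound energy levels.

The dimensionless depth is z₀ = a√(2mV₀)/ℏ = 1.54 × √(30.78) = 8.544.
The even/odd transcendental equations gain one root per π/2 in z₀, giving N = 1 + ⌊2z₀/π⌋ = 1 + ⌊5.439⌋ = 6.

N = 6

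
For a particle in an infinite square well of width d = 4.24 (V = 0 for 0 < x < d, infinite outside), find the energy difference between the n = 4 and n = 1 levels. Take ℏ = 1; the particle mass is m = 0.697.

E_n = n²π²ℏ²/(2md²), so ΔE = (4² − 1²) π²ℏ²/(2md²).
ΔE = 15 × π² / (2 × 0.697 × 4.24²) = 5.907.

ΔE = 5.91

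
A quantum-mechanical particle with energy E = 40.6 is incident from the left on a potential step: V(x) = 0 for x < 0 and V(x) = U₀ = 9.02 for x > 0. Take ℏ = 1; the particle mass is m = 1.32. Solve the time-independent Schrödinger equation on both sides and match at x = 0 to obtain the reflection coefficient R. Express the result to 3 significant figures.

The wavenumbers are k₁ = √(2mE)/ℏ = 10.35 on the left and k₂ = √(2m(E − U₀))/ℏ = 9.131 on the right.
Matching ψ and ψ′ at x = 0 gives r = (k₁ − k₂)/(k₁ + k₂), so R = r² = 0.003935 and T = 1 − R = 0.9961.

R = 0.00393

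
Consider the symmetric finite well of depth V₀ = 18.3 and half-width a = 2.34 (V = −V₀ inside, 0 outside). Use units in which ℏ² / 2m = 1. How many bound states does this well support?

Define the well-strength parameter z₀ = (a/ℏ)√(2mV₀) = 2.34 × √(2·0.5·18.3) = 10.01.
A new bound state (alternating even/odd) appears each time z₀ passes a multiple of π/2, so N = ⌊2z₀/π⌋ + 1 = ⌊6.373⌋ + 1 = 7.

N = 7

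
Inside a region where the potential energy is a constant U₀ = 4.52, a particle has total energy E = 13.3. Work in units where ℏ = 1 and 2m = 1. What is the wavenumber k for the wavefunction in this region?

k = 2.96

With E > U₀ the solution is oscillatory, ψ ∝ e^{±ikx} with k = √(2m(E − U₀))/ℏ.
k = √(2 × 0.5 × 8.78) = 2.963.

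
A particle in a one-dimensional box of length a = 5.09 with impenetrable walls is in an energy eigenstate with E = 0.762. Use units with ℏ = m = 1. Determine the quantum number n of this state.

n = 2

From E_n = n²π²ℏ²/(2ma²) invert to n = √(2ma²E)/(πℏ).
n = (5.09/π) × √(2 × 1 × 0.762) = 2.000 → n = 2.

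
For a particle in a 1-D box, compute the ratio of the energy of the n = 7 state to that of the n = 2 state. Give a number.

Since E_n ∝ n², the ratio is (7/2)² = 12.25.

12.25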